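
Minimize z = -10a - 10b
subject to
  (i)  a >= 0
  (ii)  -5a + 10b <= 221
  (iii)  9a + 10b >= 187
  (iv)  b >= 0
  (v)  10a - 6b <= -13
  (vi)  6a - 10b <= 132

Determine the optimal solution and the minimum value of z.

a = 598/35, b = 429/14, minimum z = -3341/7

Vertices and z = -10a - 10b:
  (0, 221/10) → z = -221
  (0, 187/10) → z = -187
  (598/35, 429/14) → z = -3341/7
  (496/77, 1987/154) → z = -14895/77

At the optimal vertex, -5a + 10b = 221 and 10a - 6b = -13.
Solving simultaneously gives a = 598/35, b = 429/14.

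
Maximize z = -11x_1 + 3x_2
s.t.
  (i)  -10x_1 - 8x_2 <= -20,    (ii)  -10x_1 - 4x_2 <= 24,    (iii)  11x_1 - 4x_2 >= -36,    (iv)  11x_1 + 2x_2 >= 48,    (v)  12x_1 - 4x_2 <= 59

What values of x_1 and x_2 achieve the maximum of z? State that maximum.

Corner points and z = -11x_1 + 3x_2:
  (20/11, 14) → z = 22
  (95, 1081/4) → z = -937/4
  (155/34, -73/68) → z = -3629/68

The binding constraints are 11x_1 - 4x_2 = -36 and 11x_1 + 2x_2 = 48.
Solving simultaneously gives x_1 = 20/11, x_2 = 14.

x_1 = 20/11, x_2 = 14, maximum z = 22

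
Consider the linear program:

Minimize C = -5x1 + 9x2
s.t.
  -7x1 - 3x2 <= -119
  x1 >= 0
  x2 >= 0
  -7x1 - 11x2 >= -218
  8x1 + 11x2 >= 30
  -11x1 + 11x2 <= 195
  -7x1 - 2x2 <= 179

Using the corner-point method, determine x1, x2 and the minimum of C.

x1 = 218/7, x2 = 0, minimum C = -1090/7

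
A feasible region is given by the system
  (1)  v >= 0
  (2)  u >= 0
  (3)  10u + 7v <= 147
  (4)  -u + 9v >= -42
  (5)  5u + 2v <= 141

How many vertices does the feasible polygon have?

3

Pairwise boundary intersections that survive every other constraint:
  (0, 0)
  (147/10, 0)
  (0, 21)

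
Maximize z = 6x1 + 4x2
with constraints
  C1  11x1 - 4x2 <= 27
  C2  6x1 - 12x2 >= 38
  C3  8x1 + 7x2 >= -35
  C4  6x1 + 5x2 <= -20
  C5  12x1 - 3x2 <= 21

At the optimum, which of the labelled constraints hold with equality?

Extreme points and z = 6x1 + 4x2:
  (-77/69, -257/69) → z = -1490/69
  (-25/51, -58/17) → z = -282/17
  (7/18, -49/9) → z = -175/9
  (15/26, -61/13) → z = -199/13

The maximum is at (15/26, -61/13). Substituting into each constraint, equality holds for C4 and C5; the remaining constraints have slack.

C4 and C5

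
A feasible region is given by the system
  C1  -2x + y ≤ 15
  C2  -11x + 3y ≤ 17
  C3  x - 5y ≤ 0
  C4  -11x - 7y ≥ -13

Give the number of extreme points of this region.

3

Of the 6 pairwise boundary intersections, those satisfying every inequality are:
  (-85/52, -17/52)
  (-8/11, 3)
  (65/62, 13/62)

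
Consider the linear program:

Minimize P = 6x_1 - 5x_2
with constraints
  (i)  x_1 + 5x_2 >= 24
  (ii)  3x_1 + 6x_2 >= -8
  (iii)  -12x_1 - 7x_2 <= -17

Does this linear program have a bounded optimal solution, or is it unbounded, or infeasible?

unbounded

From the feasible point (-83/53, 271/53), moving in the direction (-7, 12) keeps every constraint satisfied while P decreases without bound.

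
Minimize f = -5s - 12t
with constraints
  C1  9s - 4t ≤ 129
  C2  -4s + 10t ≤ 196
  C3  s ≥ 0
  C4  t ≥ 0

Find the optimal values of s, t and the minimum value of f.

Extreme points and f = -5s - 12t:
  (1037/37, 1140/37) → f = -18865/37
  (43/3, 0) → f = -215/3
  (0, 98/5) → f = -1176/5
  (0, 0) → f = 0

s = 1037/37, t = 1140/37, minimum f = -18865/37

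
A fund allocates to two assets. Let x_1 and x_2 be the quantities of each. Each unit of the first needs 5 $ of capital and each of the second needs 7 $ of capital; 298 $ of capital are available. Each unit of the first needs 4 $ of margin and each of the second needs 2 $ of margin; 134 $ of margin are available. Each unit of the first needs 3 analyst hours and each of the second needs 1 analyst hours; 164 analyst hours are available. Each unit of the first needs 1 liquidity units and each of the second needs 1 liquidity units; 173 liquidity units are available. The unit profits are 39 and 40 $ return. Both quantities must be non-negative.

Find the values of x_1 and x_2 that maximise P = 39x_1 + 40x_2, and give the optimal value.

Feasible corners and P = 39x_1 + 40x_2:
  (0, 0) → P = 0
  (0, 298/7) → P = 11920/7
  (67/2, 0) → P = 2613/2
  (19, 29) → P = 1901

x_1 = 19, x_2 = 29, maximum P = 1901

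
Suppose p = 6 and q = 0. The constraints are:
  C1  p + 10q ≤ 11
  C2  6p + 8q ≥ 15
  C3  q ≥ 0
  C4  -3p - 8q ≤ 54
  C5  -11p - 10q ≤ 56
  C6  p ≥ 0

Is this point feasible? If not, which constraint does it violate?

feasible

C1: 6 ≤ 11 ✓
C2: 36 ≥ 15 ✓
C3: 0 ≥ 0 ✓
C4: -18 ≤ 54 ✓
C5: -66 ≤ 56 ✓
C6: 6 ≥ 0 ✓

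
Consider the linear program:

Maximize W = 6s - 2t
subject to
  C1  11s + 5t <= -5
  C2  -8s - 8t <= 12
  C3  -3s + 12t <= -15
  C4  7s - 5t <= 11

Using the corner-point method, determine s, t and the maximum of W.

s = 1/3, t = -26/15, maximum W = 82/15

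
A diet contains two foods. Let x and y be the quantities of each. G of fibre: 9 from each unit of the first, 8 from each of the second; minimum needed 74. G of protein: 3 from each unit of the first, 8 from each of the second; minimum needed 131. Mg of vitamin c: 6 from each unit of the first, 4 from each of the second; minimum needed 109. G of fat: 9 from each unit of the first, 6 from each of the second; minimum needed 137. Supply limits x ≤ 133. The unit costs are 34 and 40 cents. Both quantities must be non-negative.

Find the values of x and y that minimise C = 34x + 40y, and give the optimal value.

x = 29/3, y = 51/4, minimum C = 2516/3

Corner points and C = 34x + 40y:
  (0, 109/4) → C = 1090
  (131/3, 0) → C = 4454/3
  (133, 0) → C = 4522
  (29/3, 51/4) → C = 2516/3
The feasible region is unbounded (it extends along (0, 1)), but C strictly increases along every unbounded feasible direction, so there is no improving ray and the minimum is attained at a vertex.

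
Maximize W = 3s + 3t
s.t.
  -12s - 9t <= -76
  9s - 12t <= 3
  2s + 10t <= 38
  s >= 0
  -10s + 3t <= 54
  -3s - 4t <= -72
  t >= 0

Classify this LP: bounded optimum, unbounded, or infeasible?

The boundaries -12s - 9t = -76 and 9s - 12t = 3 meet at (313/75, 72/25), but that point violates -3s - 4t ≤ -72. Every candidate vertex is excluded by some other constraint, so the feasible region is empty.

infeasible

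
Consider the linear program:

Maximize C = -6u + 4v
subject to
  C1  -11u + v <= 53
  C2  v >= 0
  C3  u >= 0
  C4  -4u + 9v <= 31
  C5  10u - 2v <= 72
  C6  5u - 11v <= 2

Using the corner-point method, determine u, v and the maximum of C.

u = 0, v = 31/9, maximum C = 124/9

At the optimal vertex, u = 0 and -4u + 9v = 31.
Solving simultaneously gives u = 0, v = 31/9.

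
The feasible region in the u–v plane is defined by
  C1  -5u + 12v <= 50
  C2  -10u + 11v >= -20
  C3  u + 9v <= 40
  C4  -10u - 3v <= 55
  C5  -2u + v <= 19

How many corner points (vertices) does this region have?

4

Intersecting each pair of boundary lines and keeping only the points that satisfy every inequality leaves:
  (10/19, 250/57)
  (-6, 5/3)
  (620/101, 380/101)
  (-109/28, -75/14)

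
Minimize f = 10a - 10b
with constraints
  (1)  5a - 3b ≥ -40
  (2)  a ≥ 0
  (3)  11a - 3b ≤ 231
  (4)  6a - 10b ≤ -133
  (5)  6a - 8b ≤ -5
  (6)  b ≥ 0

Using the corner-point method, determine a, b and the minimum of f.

a = 271/6, b = 1595/18, minimum f = -3910/9

Vertices and f = 10a - 10b:
  (0, 40/3) → f = -400/3
  (271/6, 1595/18) → f = -3910/9
  (0, 133/10) → f = -133
  (2709/92, 2849/92) → f = -350/23

The binding constraints are 5a - 3b = -40 and 11a - 3b = 231.
Solving simultaneously gives a = 271/6, b = 1595/18.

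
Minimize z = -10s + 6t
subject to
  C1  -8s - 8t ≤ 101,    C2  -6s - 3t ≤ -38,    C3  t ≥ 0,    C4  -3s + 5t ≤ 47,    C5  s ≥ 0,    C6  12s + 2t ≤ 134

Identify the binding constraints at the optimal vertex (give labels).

Feasible corners and z = -10s + 6t:
  (19/3, 0) → z = -190/3
  (49/39, 132/13) → z = 1886/39
  (67/6, 0) → z = -335/3
  (96/11, 161/11) → z = 6/11

The minimum is at (67/6, 0). Substituting into each constraint, equality holds for C3 and C6; the remaining constraints have slack.

C3 and C6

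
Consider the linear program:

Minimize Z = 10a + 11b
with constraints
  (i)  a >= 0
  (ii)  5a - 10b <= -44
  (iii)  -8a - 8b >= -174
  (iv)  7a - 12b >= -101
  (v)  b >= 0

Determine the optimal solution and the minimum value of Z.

a = 0, b = 22/5, minimum Z = 242/5

Corner points and Z = 10a + 11b:
  (0, 22/5) → Z = 242/5
  (0, 101/12) → Z = 1111/12
  (347/30, 611/60) → Z = 13661/60
  (160/19, 1013/76) → Z = 17543/76

At the optimal vertex, a = 0 and 5a - 10b = -44.
Solving simultaneously gives a = 0, b = 22/5.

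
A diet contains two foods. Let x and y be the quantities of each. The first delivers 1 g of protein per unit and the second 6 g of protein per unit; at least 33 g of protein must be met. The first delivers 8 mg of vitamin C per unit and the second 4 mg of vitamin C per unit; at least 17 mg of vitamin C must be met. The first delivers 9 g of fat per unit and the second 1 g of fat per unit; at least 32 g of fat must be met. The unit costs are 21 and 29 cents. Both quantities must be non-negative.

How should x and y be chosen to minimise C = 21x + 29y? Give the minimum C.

Extreme points and C = 21x + 29y:
  (0, 32) → C = 928
  (33, 0) → C = 693
  (3, 5) → C = 208
The feasible region is unbounded (it extends along (0, 1), (1, 0)), but C strictly increases along every unbounded feasible direction, so there is no improving ray and the minimum is attained at a vertex.

x = 3, y = 5, minimum C = 208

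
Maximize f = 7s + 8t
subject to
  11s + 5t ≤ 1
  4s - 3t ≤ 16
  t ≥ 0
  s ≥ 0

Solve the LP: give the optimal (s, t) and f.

Corner points and f = 7s + 8t:
  (1/11, 0) → f = 7/11
  (0, 1/5) → f = 8/5
  (0, 0) → f = 0

The binding constraints are 11s + 5t = 1 and s = 0.
Solving simultaneously gives s = 0, t = 1/5.

s = 0, t = 1/5, maximum f = 8/5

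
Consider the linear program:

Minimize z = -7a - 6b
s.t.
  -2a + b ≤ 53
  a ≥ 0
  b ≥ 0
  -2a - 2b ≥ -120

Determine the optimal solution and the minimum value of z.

a = 60, b = 0, minimum z = -420

Feasible corners and z = -7a - 6b:
  (0, 53) → z = -318
  (7/3, 173/3) → z = -1087/3
  (0, 0) → z = 0
  (60, 0) → z = -420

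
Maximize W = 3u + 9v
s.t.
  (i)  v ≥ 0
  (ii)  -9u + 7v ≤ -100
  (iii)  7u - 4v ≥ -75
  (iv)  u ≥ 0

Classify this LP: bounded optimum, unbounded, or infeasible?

From the feasible point (100/9, 0), moving in the direction (7, 9) keeps every constraint satisfied while W increases without bound.

unbounded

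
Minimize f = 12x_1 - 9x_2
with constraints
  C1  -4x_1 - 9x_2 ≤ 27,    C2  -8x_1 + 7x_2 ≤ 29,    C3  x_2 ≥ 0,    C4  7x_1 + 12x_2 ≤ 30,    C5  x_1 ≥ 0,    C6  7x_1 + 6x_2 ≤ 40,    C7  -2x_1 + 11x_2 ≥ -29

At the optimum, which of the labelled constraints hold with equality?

C4 and C5

Feasible corners and f = 12x_1 - 9x_2:
  (30/7, 0) → f = 360/7
  (0, 0) → f = 0
  (0, 5/2) → f = -45/2

The minimum is at (0, 5/2). Substituting into each constraint, equality holds for C4 and C5; the remaining constraints have slack.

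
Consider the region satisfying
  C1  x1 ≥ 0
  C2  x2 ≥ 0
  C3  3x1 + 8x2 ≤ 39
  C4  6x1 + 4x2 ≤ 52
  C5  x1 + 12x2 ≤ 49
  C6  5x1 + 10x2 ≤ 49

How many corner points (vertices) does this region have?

5

The feasible vertices (each the meet of two boundaries and inside every other half-plane) are:
  (0, 0)
  (0, 49/12)
  (26/3, 0)
  (81/10, 17/20)
  (49/25, 98/25)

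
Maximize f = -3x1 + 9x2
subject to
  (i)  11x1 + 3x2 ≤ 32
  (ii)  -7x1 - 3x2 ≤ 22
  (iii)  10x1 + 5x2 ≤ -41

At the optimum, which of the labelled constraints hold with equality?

Corner points and f = -3x1 + 9x2:
  (27/2, -233/6) → f = -390
  (283/25, -771/25) → f = -7788/25
  (13/5, -67/5) → f = -642/5

The maximum is at (13/5, -67/5). Substituting into each constraint, equality holds for (ii) and (iii); the remaining constraints have slack.

(ii) and (iii)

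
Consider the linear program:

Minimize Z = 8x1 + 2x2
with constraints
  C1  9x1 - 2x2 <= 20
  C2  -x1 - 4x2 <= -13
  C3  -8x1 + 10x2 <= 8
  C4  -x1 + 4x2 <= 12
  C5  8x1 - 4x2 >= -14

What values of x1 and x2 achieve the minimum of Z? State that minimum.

Extreme points and Z = 8x1 + 2x2:
  (53/19, 97/38) → Z = 521/19
  (108/37, 116/37) → Z = 1096/37
  (7/3, 8/3) → Z = 24

x1 = 7/3, x2 = 8/3, minimum Z = 24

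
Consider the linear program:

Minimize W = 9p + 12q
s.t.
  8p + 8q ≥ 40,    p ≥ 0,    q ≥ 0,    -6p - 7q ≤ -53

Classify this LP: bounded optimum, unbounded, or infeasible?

Vertices and W = 9p + 12q:
  (0, 53/7) → W = 636/7
  (53/6, 0) → W = 159/2
The feasible region has finitely many vertices and no improving ray; the minimum is 159/2 at (53/6, 0).

bounded optimum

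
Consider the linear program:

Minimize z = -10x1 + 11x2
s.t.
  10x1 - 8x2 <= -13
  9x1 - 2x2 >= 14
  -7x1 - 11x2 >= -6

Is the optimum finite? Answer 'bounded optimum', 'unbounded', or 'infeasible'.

infeasible

The boundaries 10x1 - 8x2 = -13 and 9x1 - 2x2 = 14 meet at (69/26, 257/52), but that point violates -7x1 - 11x2 ≥ -6. Every candidate vertex is excluded by some other constraint, so the feasible region is empty.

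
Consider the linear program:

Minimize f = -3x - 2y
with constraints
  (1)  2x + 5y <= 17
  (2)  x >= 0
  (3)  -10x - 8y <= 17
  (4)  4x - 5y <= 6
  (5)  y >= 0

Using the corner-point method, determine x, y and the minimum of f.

Vertices and f = -3x - 2y:
  (0, 17/5) → f = -34/5
  (23/6, 28/15) → f = -457/30
  (0, 0) → f = 0
  (3/2, 0) → f = -9/2

At the optimal vertex, 2x + 5y = 17 and 4x - 5y = 6.
Solving simultaneously gives x = 23/6, y = 28/15.

x = 23/6, y = 28/15, minimum f = -457/30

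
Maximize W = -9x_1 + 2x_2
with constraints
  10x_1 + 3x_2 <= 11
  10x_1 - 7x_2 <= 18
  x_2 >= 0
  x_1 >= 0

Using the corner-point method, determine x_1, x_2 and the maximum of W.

x_1 = 0, x_2 = 11/3, maximum W = 22/3

Corner points and W = -9x_1 + 2x_2:
  (11/10, 0) → W = -99/10
  (0, 11/3) → W = 22/3
  (0, 0) → W = 0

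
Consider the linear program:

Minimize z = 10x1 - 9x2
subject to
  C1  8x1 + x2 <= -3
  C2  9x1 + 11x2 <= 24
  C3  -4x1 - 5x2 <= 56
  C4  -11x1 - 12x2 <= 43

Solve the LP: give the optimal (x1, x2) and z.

The optimum lies where 9x1 + 11x2 = 24 and -11x1 - 12x2 = 43.
Solving simultaneously gives x1 = -761/13, x2 = 651/13.

x1 = -761/13, x2 = 651/13, minimum z = -13469/13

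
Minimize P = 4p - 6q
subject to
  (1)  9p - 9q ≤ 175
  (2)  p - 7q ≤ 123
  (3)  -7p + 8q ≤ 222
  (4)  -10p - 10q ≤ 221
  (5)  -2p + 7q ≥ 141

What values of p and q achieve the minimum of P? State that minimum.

p = 3398/9, q = 3223/9, minimum P = -5746/9

Extreme points and P = 4p - 6q:
  (3398/9, 3223/9) → P = -5746/9
  (2494/45, 1619/45) → P = 262/45
  (-142/11, 181/11) → P = -1654/11

The optimum lies where 9p - 9q = 175 and -7p + 8q = 222.
Solving simultaneously gives p = 3398/9, q = 3223/9.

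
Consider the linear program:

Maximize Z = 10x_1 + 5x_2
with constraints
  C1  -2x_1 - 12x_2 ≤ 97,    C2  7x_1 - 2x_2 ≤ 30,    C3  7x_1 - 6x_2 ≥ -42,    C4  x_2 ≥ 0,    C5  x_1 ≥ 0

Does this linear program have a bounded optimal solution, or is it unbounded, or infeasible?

bounded optimum

Feasible corners and Z = 10x_1 + 5x_2:
  (66/7, 18) → Z = 1290/7
  (30/7, 0) → Z = 300/7
  (0, 7) → Z = 35
  (0, 0) → Z = 0
The feasible region has finitely many vertices and no improving ray; the maximum is 1290/7 at (66/7, 18).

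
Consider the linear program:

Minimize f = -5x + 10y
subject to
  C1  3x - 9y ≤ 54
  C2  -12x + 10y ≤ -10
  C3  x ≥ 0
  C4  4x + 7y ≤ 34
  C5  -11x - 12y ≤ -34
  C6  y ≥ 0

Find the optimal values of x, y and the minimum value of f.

x = 17/2, y = 0, minimum f = -85/2

Corner points and f = -5x + 10y:
  (205/62, 92/31) → f = 815/62
  (230/127, 149/127) → f = 340/127
  (17/2, 0) → f = -85/2
  (34/11, 0) → f = -170/11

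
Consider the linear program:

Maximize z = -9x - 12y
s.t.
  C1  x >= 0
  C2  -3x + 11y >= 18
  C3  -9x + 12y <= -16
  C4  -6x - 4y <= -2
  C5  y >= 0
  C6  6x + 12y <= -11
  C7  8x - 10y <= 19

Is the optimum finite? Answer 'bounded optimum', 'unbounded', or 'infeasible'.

infeasible

The boundaries -3x + 11y = 18 and -9x + 12y = -16 meet at (56/9, 10/3), but that point violates 6x + 12y ≤ -11. Every candidate vertex is excluded by some other constraint, so the feasible region is empty.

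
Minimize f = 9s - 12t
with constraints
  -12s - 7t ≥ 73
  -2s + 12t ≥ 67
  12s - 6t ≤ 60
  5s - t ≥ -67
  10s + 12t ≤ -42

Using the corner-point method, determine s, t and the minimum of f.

The binding constraints are 5s - t = -67 and 10s + 12t = -42.
Solving simultaneously gives s = -423/35, t = 46/7.

s = -423/35, t = 46/7, minimum f = -6567/35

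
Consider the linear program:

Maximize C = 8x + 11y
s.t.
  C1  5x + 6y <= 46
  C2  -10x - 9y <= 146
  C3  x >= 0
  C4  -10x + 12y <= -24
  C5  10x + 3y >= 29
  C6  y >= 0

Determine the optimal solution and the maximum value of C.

x = 29/5, y = 17/6, maximum C = 2327/30

Corner points and C = 8x + 11y:
  (29/5, 17/6) → C = 2327/30
  (46/5, 0) → C = 368/5
  (14/5, 1/3) → C = 391/15
  (29/10, 0) → C = 116/5

At the optimal vertex, 5x + 6y = 46 and -10x + 12y = -24.
Solving simultaneously gives x = 29/5, y = 17/6.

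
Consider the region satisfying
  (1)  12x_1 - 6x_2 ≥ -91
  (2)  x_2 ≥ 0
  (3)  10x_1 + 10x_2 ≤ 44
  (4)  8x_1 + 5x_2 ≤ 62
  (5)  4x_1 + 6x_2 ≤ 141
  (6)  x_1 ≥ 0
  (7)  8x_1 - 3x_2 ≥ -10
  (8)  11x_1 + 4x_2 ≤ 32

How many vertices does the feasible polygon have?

5

Intersecting each pair of boundary lines and keeping only the points that satisfy every inequality leaves:
  (0, 0)
  (32/11, 0)
  (16/55, 226/55)
  (72/35, 82/35)
  (0, 10/3)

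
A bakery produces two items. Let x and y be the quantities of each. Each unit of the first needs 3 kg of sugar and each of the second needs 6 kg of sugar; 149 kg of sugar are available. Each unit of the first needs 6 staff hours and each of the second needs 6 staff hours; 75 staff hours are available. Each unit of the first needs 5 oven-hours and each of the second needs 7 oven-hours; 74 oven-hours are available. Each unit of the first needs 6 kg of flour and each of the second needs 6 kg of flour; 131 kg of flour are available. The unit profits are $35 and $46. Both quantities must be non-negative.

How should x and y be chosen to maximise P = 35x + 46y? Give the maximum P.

x = 27/4, y = 23/4, maximum P = 2003/4

Vertices and P = 35x + 46y:
  (0, 0) → P = 0
  (0, 74/7) → P = 3404/7
  (25/2, 0) → P = 875/2
  (27/4, 23/4) → P = 2003/4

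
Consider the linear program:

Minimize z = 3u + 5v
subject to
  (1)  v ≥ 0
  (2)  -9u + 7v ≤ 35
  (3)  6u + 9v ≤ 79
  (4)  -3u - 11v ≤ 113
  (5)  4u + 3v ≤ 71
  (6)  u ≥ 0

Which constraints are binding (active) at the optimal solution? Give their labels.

(1) and (6)

Feasible corners and z = 3u + 5v:
  (79/6, 0) → z = 79/2
  (0, 0) → z = 0
  (238/123, 307/41) → z = 1773/41
  (0, 5) → z = 25

The minimum is at (0, 0). Substituting into each constraint, equality holds for (1) and (6); the remaining constraints have slack.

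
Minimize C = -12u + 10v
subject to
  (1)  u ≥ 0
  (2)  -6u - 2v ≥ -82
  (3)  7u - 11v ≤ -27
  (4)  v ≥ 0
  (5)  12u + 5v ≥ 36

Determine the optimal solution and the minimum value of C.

u = 53/5, v = 46/5, minimum C = -176/5

Feasible corners and C = -12u + 10v:
  (0, 41) → C = 410
  (0, 36/5) → C = 72
  (53/5, 46/5) → C = -176/5
  (261/167, 576/167) → C = 2628/167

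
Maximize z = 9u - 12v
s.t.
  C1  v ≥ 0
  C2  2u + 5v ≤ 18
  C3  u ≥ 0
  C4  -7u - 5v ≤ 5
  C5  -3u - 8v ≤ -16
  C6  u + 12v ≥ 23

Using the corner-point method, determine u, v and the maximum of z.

u = 101/19, v = 28/19, maximum z = 573/19

Corner points and z = 9u - 12v:
  (0, 18/5) → z = -216/5
  (101/19, 28/19) → z = 573/19
  (0, 2) → z = -24
  (2/7, 53/28) → z = -141/7

The binding constraints are 2u + 5v = 18 and u + 12v = 23.
Solving simultaneously gives u = 101/19, v = 28/19.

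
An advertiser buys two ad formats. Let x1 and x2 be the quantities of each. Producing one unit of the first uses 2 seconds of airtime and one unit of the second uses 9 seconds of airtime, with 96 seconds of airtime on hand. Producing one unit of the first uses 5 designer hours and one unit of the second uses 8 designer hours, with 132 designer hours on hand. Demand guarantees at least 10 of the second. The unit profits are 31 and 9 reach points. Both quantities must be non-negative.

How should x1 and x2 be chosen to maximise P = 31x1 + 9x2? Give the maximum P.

x1 = 3, x2 = 10, maximum P = 183

Corner points and P = 31x1 + 9x2:
  (0, 32/3) → P = 96
  (0, 10) → P = 90
  (3, 10) → P = 183

The optimum lies where 2x1 + 9x2 = 96 and x2 = 10.
Solving simultaneously gives x1 = 3, x2 = 10.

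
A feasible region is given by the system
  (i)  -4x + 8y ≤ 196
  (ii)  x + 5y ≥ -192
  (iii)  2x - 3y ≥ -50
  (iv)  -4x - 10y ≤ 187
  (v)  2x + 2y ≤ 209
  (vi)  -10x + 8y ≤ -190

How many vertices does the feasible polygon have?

4

Of the 15 pairwise boundary intersections, those satisfying every inequality are:
  (197/2, -581/10)
  (1429/8, -593/8)
  (101/33, -1315/66)
  (57, 95/2)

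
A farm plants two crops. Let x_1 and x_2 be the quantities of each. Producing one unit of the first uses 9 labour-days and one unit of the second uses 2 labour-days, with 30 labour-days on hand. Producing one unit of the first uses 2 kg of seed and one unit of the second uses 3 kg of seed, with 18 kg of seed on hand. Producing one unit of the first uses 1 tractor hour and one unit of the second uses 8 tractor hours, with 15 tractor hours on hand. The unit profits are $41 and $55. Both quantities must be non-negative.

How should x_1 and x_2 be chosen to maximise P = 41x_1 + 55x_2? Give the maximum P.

x_1 = 3, x_2 = 3/2, maximum P = 411/2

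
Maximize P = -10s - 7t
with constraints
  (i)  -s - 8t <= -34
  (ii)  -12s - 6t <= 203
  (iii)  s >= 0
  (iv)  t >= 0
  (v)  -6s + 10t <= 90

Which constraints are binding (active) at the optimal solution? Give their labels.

(i) and (iii)

Corner points and P = -10s - 7t:
  (0, 17/4) → P = -119/4
  (34, 0) → P = -340
  (0, 9) → P = -63
The feasible region is unbounded (it extends along (5, 3), (1, 0)), but P strictly decreases along every unbounded feasible direction, so there is no improving ray and the maximum is attained at a vertex.

The maximum is at (0, 17/4). Substituting into each constraint, equality holds for (i) and (iii); the remaining constraints have slack.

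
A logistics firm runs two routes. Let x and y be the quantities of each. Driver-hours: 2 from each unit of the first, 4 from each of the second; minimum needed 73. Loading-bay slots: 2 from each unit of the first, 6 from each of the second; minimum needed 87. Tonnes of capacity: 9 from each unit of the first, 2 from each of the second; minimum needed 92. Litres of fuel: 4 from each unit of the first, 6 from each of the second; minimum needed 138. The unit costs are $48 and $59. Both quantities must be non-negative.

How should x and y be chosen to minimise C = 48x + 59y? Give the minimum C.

x = 6, y = 19, minimum C = 1409

Corner points and C = 48x + 59y:
  (0, 46) → C = 2714
  (87/2, 0) → C = 2088
  (51/2, 6) → C = 1578
  (6, 19) → C = 1409
The feasible region is unbounded (it extends along (0, 1), (1, 0)), but C strictly increases along every unbounded feasible direction, so there is no improving ray and the minimum is attained at a vertex.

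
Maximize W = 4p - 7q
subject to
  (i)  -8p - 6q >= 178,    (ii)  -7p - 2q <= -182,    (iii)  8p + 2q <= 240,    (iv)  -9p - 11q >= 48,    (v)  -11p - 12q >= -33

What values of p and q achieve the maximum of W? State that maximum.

p = 58, q = -112, maximum W = 1016

Corner points and W = 4p - 7q:
  (724/13, -1351/13) → W = 12353/13
  (449/8, -209/2) → W = 956
  (58, -112) → W = 1016

The binding constraints are -7p - 2q = -182 and 8p + 2q = 240.
Solving simultaneously gives p = 58, q = -112.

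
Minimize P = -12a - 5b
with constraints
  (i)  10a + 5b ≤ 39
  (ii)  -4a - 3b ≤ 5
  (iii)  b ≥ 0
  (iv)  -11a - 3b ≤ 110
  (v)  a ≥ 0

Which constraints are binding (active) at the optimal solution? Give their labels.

(i) and (iii)

Extreme points and P = -12a - 5b:
  (39/10, 0) → P = -234/5
  (0, 39/5) → P = -39
  (0, 0) → P = 0

The minimum is at (39/10, 0). Substituting into each constraint, equality holds for (i) and (iii); the remaining constraints have slack.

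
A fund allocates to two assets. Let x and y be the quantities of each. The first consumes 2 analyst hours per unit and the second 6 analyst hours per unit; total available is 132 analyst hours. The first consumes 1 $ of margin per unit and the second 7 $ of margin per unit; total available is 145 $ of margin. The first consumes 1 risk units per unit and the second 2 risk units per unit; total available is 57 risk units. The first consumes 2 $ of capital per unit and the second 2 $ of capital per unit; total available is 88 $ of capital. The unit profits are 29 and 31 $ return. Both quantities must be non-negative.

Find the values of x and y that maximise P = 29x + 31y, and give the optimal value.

x = 33, y = 11, maximum P = 1298

Feasible corners and P = 29x + 31y:
  (0, 0) → P = 0
  (0, 145/7) → P = 4495/7
  (44, 0) → P = 1276
  (27/4, 79/4) → P = 808
  (33, 11) → P = 1298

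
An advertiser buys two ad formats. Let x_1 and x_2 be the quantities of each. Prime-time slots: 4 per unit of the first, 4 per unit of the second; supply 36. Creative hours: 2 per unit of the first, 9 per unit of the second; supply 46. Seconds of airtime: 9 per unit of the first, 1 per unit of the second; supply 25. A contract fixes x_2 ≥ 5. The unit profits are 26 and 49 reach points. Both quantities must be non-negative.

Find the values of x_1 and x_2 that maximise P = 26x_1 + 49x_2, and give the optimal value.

Extreme points and P = 26x_1 + 49x_2:
  (0, 46/9) → P = 2254/9
  (0, 5) → P = 245
  (1/2, 5) → P = 258

The binding constraints are 2x_1 + 9x_2 = 46 and x_2 = 5.
Solving simultaneously gives x_1 = 1/2, x_2 = 5.

x_1 = 1/2, x_2 = 5, maximum P = 258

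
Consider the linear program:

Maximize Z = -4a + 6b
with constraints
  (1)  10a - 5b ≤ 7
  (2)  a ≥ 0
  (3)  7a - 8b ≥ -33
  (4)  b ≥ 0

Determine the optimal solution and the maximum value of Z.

Vertices and Z = -4a + 6b:
  (221/45, 379/45) → Z = 278/9
  (7/10, 0) → Z = -14/5
  (0, 33/8) → Z = 99/4
  (0, 0) → Z = 0

The optimum lies where 10a - 5b = 7 and 7a - 8b = -33.
Solving simultaneously gives a = 221/45, b = 379/45.

a = 221/45, b = 379/45, maximum Z = 278/9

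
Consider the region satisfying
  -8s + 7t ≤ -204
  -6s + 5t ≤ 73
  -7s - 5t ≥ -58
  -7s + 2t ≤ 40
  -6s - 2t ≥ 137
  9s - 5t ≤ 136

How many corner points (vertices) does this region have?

Intersecting each pair of boundary lines and keeping only the points that satisfy every inequality leaves:
  (-688/33, -1748/33)
  (-19/2, -40)
  (-472/17, -1312/17)
  (-413/48, -683/16)

4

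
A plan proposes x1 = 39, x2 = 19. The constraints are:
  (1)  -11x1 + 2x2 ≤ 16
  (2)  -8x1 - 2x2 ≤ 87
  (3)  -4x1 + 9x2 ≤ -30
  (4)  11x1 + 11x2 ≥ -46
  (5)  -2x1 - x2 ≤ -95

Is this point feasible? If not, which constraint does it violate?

not feasible — violates (3)

Constraint (3): -4x1 + 9x2 = 15, which is not ≤ -30. All other constraints are satisfied.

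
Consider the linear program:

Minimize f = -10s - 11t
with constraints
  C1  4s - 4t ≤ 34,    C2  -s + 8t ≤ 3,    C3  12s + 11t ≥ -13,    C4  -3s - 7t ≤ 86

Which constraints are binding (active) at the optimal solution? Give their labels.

C1 and C2

Extreme points and f = -10s - 11t:
  (71/7, 23/14) → f = -239/2
  (7/2, -5) → f = 20
  (-137/107, 23/107) → f = 1117/107

The minimum is at (71/7, 23/14). Substituting into each constraint, equality holds for C1 and C2; the remaining constraints have slack.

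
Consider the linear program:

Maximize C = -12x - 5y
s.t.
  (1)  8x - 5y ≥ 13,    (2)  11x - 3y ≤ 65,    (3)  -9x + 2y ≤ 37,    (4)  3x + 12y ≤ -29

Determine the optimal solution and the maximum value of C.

Vertices and C = -12x - 5y:
  (-211/29, -413/29) → C = 4597/29
  (11/111, -271/111) → C = 1223/111
  (-241/5, -992/5) → C = 7852/5
  (231/47, -514/141) → C = -5746/141

The binding constraints are 11x - 3y = 65 and -9x + 2y = 37.
Solving simultaneously gives x = -241/5, y = -992/5.

x = -241/5, y = -992/5, maximum C = 7852/5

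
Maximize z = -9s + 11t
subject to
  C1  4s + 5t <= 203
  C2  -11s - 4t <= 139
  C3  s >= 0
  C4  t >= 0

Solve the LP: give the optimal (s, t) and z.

At the optimal vertex, 4s + 5t = 203 and s = 0.
Solving simultaneously gives s = 0, t = 203/5.

s = 0, t = 203/5, maximum z = 2233/5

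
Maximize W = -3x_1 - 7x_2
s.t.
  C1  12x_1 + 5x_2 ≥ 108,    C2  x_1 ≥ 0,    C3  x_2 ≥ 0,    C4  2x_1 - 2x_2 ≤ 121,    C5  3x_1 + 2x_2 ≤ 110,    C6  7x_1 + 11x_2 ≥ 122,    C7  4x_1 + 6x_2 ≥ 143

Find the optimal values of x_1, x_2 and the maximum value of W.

The binding constraints are x_2 = 0 and 4x_1 + 6x_2 = 143.
Solving simultaneously gives x_1 = 143/4, x_2 = 0.

x_1 = 143/4, x_2 = 0, maximum W = -429/4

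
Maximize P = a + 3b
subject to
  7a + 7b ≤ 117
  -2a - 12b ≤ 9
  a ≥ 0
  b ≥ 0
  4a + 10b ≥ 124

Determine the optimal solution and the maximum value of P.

a = 0, b = 117/7, maximum P = 351/7

Extreme points and P = a + 3b:
  (0, 117/7) → P = 351/7
  (151/21, 200/21) → P = 751/21
  (0, 62/5) → P = 186/5

At the optimal vertex, 7a + 7b = 117 and a = 0.
Solving simultaneously gives a = 0, b = 117/7.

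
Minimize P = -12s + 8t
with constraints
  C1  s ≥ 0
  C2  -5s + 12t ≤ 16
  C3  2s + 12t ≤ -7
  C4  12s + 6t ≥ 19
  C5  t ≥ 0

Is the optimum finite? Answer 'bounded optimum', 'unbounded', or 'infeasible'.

infeasible

The boundaries -5s + 12t = 16 and 12s + 6t = 19 meet at (22/29, 287/174), but that point violates 2s + 12t ≤ -7. Every candidate vertex is excluded by some other constraint, so the feasible region is empty.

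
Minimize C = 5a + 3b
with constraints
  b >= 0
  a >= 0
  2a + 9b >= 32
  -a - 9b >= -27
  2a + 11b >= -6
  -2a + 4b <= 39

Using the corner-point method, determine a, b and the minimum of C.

Corner points and C = 5a + 3b:
  (16, 0) → C = 80
  (27, 0) → C = 135
  (5, 22/9) → C = 97/3

a = 5, b = 22/9, minimum C = 97/3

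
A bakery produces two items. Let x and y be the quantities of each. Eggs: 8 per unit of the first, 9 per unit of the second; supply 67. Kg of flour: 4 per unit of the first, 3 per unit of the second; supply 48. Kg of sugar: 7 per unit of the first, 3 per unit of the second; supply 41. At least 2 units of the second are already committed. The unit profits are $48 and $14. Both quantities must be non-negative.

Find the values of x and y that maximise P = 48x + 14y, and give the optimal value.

Extreme points and P = 48x + 14y:
  (0, 67/9) → P = 938/9
  (0, 2) → P = 28
  (56/13, 47/13) → P = 3346/13
  (5, 2) → P = 268

x = 5, y = 2, maximum P = 268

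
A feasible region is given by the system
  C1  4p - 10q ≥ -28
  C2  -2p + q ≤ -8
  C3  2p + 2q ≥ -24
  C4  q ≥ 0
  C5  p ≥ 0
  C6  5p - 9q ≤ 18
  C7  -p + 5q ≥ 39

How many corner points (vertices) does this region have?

3

Intersecting each pair of boundary lines and keeping only the points that satisfy every inequality leaves:
  (216/7, 106/7)
  (25, 64/5)
  (441/16, 213/16)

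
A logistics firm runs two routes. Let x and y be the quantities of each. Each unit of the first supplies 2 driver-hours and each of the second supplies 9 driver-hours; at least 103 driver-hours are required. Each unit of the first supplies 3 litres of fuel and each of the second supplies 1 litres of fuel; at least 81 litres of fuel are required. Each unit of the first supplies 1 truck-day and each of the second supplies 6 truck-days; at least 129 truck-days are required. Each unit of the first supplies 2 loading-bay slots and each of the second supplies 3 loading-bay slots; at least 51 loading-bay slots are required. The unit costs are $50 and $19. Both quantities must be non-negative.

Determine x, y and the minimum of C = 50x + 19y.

x = 21, y = 18, minimum C = 1392

Vertices and C = 50x + 19y:
  (0, 81) → C = 1539
  (129, 0) → C = 6450
  (21, 18) → C = 1392
The feasible region is unbounded (it extends along (0, 1), (1, 0)), but C strictly increases along every unbounded feasible direction, so there is no improving ray and the minimum is attained at a vertex.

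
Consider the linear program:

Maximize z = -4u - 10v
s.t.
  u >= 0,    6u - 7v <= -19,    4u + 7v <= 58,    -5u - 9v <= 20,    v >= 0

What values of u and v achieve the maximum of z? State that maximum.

Corner points and z = -4u - 10v:
  (0, 19/7) → z = -190/7
  (0, 58/7) → z = -580/7
  (39/10, 212/35) → z = -2666/35

u = 0, v = 19/7, maximum z = -190/7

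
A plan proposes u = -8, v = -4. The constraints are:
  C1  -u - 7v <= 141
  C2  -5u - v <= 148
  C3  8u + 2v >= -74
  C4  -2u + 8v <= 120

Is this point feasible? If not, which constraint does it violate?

C1: 36 ≤ 141 ✓
C2: 44 ≤ 148 ✓
C3: -72 ≥ -74 ✓
C4: -16 ≤ 120 ✓

feasible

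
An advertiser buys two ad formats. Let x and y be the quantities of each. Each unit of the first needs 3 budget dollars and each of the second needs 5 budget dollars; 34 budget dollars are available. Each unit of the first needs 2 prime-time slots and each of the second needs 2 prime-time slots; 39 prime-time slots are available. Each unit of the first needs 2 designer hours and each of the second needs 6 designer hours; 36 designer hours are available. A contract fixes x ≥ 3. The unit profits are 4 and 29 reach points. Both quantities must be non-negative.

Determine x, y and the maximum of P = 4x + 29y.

x = 3, y = 5, maximum P = 157

The optimum lies where 3x + 5y = 34 and 2x + 6y = 36.
Solving simultaneously gives x = 3, y = 5.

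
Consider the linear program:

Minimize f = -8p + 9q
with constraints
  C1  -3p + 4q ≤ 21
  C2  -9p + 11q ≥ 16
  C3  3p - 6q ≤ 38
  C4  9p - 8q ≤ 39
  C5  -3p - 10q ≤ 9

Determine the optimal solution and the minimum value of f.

p = 557/27, q = 55/3, minimum f = -1/27

Extreme points and f = -8p + 9q:
  (27, 51/2) → f = 27/2
  (-41/7, 6/7) → f = 382/7
  (557/27, 55/3) → f = -1/27
  (-259/123, -11/41) → f = 1775/123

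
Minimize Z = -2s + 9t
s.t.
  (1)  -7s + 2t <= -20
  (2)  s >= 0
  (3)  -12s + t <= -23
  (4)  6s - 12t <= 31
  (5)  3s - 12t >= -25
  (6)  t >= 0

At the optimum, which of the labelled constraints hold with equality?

(4) and (6)

Feasible corners and Z = -2s + 9t:
  (145/39, 235/78) → Z = 1535/78
  (20/7, 0) → Z = -40/7
  (56/3, 27/4) → Z = 281/12
  (31/6, 0) → Z = -31/3

The minimum is at (31/6, 0). Substituting into each constraint, equality holds for (4) and (6); the remaining constraints have slack.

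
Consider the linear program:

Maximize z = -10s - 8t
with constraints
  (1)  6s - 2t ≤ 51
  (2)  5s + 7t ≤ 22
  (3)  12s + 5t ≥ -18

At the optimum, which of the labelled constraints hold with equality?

(1) and (3)

Vertices and z = -10s - 8t:
  (401/52, -123/52) → z = -1513/26
  (73/18, -40/3) → z = 595/9
  (-4, 6) → z = -8

The maximum is at (73/18, -40/3). Substituting into each constraint, equality holds for (1) and (3); the remaining constraints have slack.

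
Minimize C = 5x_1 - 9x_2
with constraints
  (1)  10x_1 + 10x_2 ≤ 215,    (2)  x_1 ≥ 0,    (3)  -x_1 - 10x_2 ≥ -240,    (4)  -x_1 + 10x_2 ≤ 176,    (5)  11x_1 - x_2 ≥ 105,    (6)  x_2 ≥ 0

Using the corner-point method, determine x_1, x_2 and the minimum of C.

Feasible corners and C = 5x_1 - 9x_2:
  (253/24, 263/24) → C = -551/12
  (43/2, 0) → C = 215/2
  (105/11, 0) → C = 525/11

The optimum lies where 10x_1 + 10x_2 = 215 and 11x_1 - x_2 = 105.
Solving simultaneously gives x_1 = 253/24, x_2 = 263/24.

x_1 = 253/24, x_2 = 263/24, minimum C = -551/12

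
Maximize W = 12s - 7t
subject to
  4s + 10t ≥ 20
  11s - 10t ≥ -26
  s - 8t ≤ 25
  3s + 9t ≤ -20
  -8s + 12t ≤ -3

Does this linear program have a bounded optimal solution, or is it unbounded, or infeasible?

The boundaries 4s + 10t = 20 and s - 8t = 25 meet at (205/21, -40/21), but that point violates 3s + 9t ≤ -20. Every candidate vertex is excluded by some other constraint, so the feasible region is empty.

infeasible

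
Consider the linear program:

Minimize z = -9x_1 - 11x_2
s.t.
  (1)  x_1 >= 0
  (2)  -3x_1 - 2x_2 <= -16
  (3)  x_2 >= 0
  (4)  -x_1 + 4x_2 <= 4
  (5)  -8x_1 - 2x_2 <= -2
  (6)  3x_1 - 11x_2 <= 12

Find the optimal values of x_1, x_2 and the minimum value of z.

The optimum lies where -x_1 + 4x_2 = 4 and 3x_1 - 11x_2 = 12.
Solving simultaneously gives x_1 = 92, x_2 = 24.

x_1 = 92, x_2 = 24, minimum z = -1092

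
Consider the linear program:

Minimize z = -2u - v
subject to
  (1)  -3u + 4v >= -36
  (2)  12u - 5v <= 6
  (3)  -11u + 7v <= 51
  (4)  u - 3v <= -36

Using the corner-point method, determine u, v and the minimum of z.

Feasible corners and z = -2u - v:
  (297/29, 678/29) → z = -1272/29
  (198/31, 438/31) → z = -834/31
  (99/26, 345/26) → z = -543/26

u = 297/29, v = 678/29, minimum z = -1272/29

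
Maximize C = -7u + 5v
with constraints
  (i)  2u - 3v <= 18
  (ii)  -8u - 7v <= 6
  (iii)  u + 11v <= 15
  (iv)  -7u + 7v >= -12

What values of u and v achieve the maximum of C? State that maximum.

Feasible corners and C = -7u + 5v:
  (-19/9, 14/9) → C = 203/9
  (2/5, -46/35) → C = -328/35
  (79/28, 31/28) → C = -199/14

u = -19/9, v = 14/9, maximum C = 203/9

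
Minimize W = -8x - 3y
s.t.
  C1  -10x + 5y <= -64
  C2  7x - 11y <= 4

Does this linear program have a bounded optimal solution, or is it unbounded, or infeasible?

From the feasible point (228/25, 136/25), moving in the direction (11, 7) keeps every constraint satisfied while W decreases without bound.

unbounded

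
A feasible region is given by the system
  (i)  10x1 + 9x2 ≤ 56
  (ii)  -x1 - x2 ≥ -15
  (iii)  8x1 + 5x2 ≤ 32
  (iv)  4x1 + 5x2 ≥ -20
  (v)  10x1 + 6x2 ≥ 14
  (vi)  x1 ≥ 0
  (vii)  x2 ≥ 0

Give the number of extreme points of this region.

5

Of the 21 pairwise boundary intersections, those satisfying every inequality are:
  (4/11, 64/11)
  (0, 56/9)
  (4, 0)
  (0, 7/3)
  (7/5, 0)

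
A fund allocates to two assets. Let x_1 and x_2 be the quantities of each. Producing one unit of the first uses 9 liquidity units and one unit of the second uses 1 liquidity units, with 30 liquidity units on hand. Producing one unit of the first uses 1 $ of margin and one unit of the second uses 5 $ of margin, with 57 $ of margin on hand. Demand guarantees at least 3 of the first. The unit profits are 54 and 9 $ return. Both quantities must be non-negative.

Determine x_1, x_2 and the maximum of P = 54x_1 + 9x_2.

Corner points and P = 54x_1 + 9x_2:
  (10/3, 0) → P = 180
  (3, 0) → P = 162
  (3, 3) → P = 189

x_1 = 3, x_2 = 3, maximum P = 189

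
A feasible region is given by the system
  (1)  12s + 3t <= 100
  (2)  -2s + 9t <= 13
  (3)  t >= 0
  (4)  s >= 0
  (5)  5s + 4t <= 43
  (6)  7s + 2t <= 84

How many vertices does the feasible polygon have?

Pairwise boundary intersections that survive every other constraint:
  (25/3, 0)
  (271/33, 16/33)
  (0, 13/9)
  (335/53, 151/53)
  (0, 0)

5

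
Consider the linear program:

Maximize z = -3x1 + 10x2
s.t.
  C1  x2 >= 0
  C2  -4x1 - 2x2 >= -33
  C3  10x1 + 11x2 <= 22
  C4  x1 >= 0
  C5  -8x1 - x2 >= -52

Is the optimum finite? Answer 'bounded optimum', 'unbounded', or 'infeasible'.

Feasible corners and z = -3x1 + 10x2:
  (11/5, 0) → z = -33/5
  (0, 0) → z = 0
  (0, 2) → z = 20
The feasible region has finitely many vertices and no improving ray; the maximum is 20 at (0, 2).

bounded optimum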